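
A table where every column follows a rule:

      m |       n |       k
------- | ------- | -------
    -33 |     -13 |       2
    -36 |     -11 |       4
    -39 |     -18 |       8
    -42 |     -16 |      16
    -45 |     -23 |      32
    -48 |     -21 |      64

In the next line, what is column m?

-51

Column m: −3 each step; -33, -36, -39, -42, -45, -48 → -51.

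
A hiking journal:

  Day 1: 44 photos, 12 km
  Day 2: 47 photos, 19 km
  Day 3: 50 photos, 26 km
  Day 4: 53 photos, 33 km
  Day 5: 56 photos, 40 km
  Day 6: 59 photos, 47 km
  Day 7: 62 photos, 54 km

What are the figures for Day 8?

65 photos, 61 km

For the photos, +3 each step: 44, 47, 50, 53, 56, 59, 62 → 65.
For the km, +7 each step: 12, 19, 26, 33, 40, 47, 54 → 61.
So the next record is 65 photos, 61 km.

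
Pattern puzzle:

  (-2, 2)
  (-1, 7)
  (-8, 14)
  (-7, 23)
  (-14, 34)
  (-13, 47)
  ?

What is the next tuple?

First component: -2, -1, -8, -7, -14, -13 → -20 (alternating steps +1, −7, +1, −7, …).
Second component: 2, 7, 14, 23, 34, 47 → 62 (differences are 5, 7, 9, … (increasing by 2 each time)).
Combining the parts gives (-20, 62).

(-20, 62)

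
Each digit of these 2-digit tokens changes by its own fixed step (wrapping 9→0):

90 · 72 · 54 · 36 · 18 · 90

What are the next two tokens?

72 then 54

For the first digit, −2 each step, mod 10: 9, 7, 5, 3, 1, 9 → 7 → 5.
Second digit goes 0, 2, 4, 6, 8, 0 → 2 → 4 (+2 each step, mod 10).
So the next two tokens are 72 and 54.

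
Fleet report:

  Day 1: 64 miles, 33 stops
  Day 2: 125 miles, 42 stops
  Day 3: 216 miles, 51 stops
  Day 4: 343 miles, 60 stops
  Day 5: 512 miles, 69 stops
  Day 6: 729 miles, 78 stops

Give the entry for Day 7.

Miles goes 64, 125, 216, 343, 512, 729 → 1000 (perfect cubes: 4³, 5³, 6³, …).
Stops: 33, 42, 51, 60, 69, 78 → 87 (+9 each step).
Putting it together: 1000 miles, 87 stops.

1000 miles, 87 stops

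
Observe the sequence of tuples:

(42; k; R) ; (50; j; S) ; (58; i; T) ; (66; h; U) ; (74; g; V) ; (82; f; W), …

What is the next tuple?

(90; e; X)

For the first component, +8 each step: 42, 50, 58, 66, 74, 82 → 90.
For the first letter, letters move back 1 place in the alphabet: k, j, i, h, g, f → e.
For the second letter, letters move forward 1 place in the alphabet: R, S, T, U, V, W → X.
So the next tuple is (90; e; X).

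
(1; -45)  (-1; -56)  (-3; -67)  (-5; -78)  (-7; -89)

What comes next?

First entry: 1, -1, -3, -5, -7 → -9 (−2 each step).
Second entry: −11 each step; -45, -56, -67, -78, -89 → -100.
Combining the parts gives (-9; -100).

(-9; -100)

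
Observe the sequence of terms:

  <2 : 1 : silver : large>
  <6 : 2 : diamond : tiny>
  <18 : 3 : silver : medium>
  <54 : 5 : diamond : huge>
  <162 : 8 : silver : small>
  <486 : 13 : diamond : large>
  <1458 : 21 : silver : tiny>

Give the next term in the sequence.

<4374 : 34 : diamond : medium>

First value goes 2, 6, 18, 54, 162, 486, 1458 → 4374 (×3 each step).
Second value: 1, 2, 3, 5, 8, 13, 21 → 34 (each term is the sum of the two before it).
Rank goes silver, diamond, silver, diamond, silver, diamond, silver → diamond (alternates silver ↔ diamond).
Size: repeats large → tiny → medium → huge → small, so large, tiny, medium, huge, small, large, tiny → medium.
Combining the parts gives <4374 : 34 : diamond : medium>.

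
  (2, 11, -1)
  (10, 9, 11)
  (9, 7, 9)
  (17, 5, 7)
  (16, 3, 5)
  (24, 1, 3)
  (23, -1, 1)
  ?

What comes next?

First value: 2, 10, 9, 17, 16, 24, 23 → 31 (alternating steps +8, −1, +8, −1, …).
For the second value, −2 each step: 11, 9, 7, 5, 3, 1, -1 → -3.
Third value: always the previous value of the second value; -1, 11, 9, 7, 5, 3, 1 → -1.
Combining the parts gives (31, -3, -1).

(31, -3, -1)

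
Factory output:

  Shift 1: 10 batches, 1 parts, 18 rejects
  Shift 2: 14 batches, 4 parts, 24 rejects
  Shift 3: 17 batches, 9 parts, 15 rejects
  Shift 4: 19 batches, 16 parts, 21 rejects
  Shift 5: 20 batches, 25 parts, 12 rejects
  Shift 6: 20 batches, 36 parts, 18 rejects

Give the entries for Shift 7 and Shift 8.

19 batches, 49 parts, 9 rejects; 17 batches, 64 parts, 15 rejects

Batches: 10, 14, 17, 19, 20, 20 → 19 → 17 (differences are 4, 3, 2, … (decreasing by 1 each time)).
For the parts, perfect squares: 1², 2², 3², …: 1, 4, 9, 16, 25, 36 → 49 → 64.
Rejects — alternating steps +6, −9, +6, −9, …: 18, 24, 15, 21, 12, 18 → 9 → 15.
So the next two records are 19 batches, 49 parts, 9 rejects and 17 batches, 64 parts, 15 rejects.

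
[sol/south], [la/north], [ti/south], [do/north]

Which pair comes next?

[re/south]

Note goes sol, la, ti, do → re (runs through the solfège scale do→ti).
Direction: alternates south ↔ north, so south, north, south, north → south.
Combining the parts gives [re/south].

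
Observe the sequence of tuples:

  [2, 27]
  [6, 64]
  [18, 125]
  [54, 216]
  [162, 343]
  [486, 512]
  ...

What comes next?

First component: ×3 each step, so 2, 6, 18, 54, 162, 486 → 1458.
Second component: perfect cubes: 3³, 4³, 5³, …; 27, 64, 125, 216, 343, 512 → 729.
Combining the parts gives [1458, 729].

[1458, 729]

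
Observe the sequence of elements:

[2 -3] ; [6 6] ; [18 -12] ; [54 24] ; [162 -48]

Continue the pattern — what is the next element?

[486 96]

First slot: ×3 each step, so 2, 6, 18, 54, 162 → 486.
Second slot goes -3, 6, -12, 24, -48 → 96 (×(-2) each step).
Combining the parts gives [486 96].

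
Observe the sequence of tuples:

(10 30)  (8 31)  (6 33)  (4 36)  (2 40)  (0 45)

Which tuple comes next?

(-2 51)

First component: −2 each step, so 10, 8, 6, 4, 2, 0 → -2.
Second component goes 30, 31, 33, 36, 40, 45 → 51 (differences are 1, 2, 3, … (increasing by 1 each time)).
Combining the parts gives (-2 51).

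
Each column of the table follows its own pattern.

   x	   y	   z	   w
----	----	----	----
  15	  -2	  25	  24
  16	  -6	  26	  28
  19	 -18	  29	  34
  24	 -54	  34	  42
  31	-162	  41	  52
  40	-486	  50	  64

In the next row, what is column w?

Column w: 24, 28, 34, 42, 52, 64 → 78 (differences are 4, 6, 8, … (increasing by 2 each time)).

78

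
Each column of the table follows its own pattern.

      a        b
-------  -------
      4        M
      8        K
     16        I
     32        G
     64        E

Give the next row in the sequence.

Column a: ×2 each step; 4, 8, 16, 32, 64 → 128.
Column b — letters move back 2 places in the alphabet: M, K, I, G, E → C.
So the next row is 128  C.

128  C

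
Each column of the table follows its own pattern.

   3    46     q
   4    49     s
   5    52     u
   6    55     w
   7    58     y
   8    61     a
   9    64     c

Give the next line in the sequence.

10  67  e

First component — +1 each step: 3, 4, 5, 6, 7, 8, 9 → 10.
Second component: 46, 49, 52, 55, 58, 61, 64 → 67 (+3 each step).
For the letter, letters move forward 2 places in the alphabet, wrapping Z→A: q, s, u, w, y, a, c → e.
Putting it together: 10  67  e.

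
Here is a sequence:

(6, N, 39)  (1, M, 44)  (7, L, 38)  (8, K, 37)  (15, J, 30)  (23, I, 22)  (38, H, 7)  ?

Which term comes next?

First coordinate: each term is the sum of the two before it; 6, 1, 7, 8, 15, 23, 38 → 61.
Letter goes N, M, L, K, J, I, H → G (letters move back 1 place in the alphabet).
For the third coordinate, together with the first coordinate always sums to 45: 39, 44, 38, 37, 30, 22, 7 → -16.
Putting it together: (61, G, -16).

(61, G, -16)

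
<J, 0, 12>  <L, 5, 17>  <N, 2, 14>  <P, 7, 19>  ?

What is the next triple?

Letter goes J, L, N, P → R (letters move forward 2 places in the alphabet).
Second value: alternating steps +5, −3, +5, −3, …; 0, 5, 2, 7 → 4.
Third value — always 12 more than the second value: 12, 17, 14, 19 → 16.
Putting it together: <R, 4, 16>.

<R, 4, 16>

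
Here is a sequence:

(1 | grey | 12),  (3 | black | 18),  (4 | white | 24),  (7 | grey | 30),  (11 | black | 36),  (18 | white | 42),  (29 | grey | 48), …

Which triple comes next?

(47 | black | 54)

First coordinate: each term is the sum of the two before it; 1, 3, 4, 7, 11, 18, 29 → 47.
Shade — repeats grey → black → white: grey, black, white, grey, black, white, grey → black.
Third coordinate: 12, 18, 24, 30, 36, 42, 48 → 54 (+6 each step).
Combining the parts gives (47 | black | 54).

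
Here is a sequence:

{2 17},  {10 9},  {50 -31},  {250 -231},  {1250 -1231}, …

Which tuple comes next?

First entry goes 2, 10, 50, 250, 1250 → 6250 (×5 each step).
Second entry: together with the first entry always sums to 19, so 17, 9, -31, -231, -1231 → -6231.
Combining the parts gives {6250 -6231}.

{6250 -6231}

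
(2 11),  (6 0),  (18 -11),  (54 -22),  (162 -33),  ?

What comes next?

(486 -44)

For the first entry, ×3 each step: 2, 6, 18, 54, 162 → 486.
Second entry: −11 each step; 11, 0, -11, -22, -33 → -44.
So the next term is (486 -44).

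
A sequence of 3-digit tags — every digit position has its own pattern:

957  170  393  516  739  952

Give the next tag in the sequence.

175

First digit: +2 each step, mod 10; 9, 1, 3, 5, 7, 9 → 1.
Second digit goes 5, 7, 9, 1, 3, 5 → 7 (+2 each step, mod 10).
For the third digit, +3 each step, mod 10: 7, 0, 3, 6, 9, 2 → 5.
Putting it together: 175.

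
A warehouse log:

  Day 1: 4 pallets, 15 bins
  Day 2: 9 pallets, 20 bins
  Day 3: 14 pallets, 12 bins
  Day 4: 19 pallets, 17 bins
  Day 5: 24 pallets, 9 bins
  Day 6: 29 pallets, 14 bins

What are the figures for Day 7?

34 pallets, 6 bins

Pallets: 4, 9, 14, 19, 24, 29 → 34 (+5 each step).
Bins: alternating steps +5, −8, +5, −8, …; 15, 20, 12, 17, 9, 14 → 6.
Combining the parts gives 34 pallets, 6 bins.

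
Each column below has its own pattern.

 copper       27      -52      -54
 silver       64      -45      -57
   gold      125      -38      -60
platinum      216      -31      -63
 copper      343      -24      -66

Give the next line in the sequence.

For the metal, repeats copper → silver → gold → platinum: copper, silver, gold, platinum, copper → silver.
Second component: perfect cubes: 3³, 4³, 5³, …; 27, 64, 125, 216, 343 → 512.
Third component — +7 each step: -52, -45, -38, -31, -24 → -17.
For the fourth component, −3 each step: -54, -57, -60, -63, -66 → -69.
Putting it together: silver  512  -17  -69.

silver  512  -17  -69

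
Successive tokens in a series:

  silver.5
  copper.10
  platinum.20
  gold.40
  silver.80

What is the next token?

Metal: repeats silver → copper → platinum → gold, so silver, copper, platinum, gold, silver → copper.
Second component goes 5, 10, 20, 40, 80 → 160 (×2 each step).
Putting it together: copper.160.

copper.160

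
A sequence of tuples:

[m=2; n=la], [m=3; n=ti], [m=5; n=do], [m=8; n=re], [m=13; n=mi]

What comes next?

[m=21; n=fa]

M — each term is the sum of the two before it: 2, 3, 5, 8, 13 → 21.
N goes la, ti, do, re, mi → fa (runs through the solfège scale do→ti).
Putting it together: [m=21; n=fa].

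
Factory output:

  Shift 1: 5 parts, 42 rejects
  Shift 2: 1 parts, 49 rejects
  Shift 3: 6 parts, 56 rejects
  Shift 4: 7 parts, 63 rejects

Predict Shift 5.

13 parts, 70 rejects

Parts: each term is the sum of the two before it, so 5, 1, 6, 7 → 13.
Rejects: +7 each step; 42, 49, 56, 63 → 70.
Combining the parts gives 13 parts, 70 rejects.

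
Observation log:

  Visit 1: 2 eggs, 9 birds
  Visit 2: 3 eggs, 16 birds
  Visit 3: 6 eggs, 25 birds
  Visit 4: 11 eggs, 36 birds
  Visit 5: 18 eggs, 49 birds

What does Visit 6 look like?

For the eggs, differences are 1, 3, 5, … (increasing by 2 each time): 2, 3, 6, 11, 18 → 27.
Birds: perfect squares: 3², 4², 5², …; 9, 16, 25, 36, 49 → 64.
So the next row is 27 eggs, 64 birds.

27 eggs, 64 birds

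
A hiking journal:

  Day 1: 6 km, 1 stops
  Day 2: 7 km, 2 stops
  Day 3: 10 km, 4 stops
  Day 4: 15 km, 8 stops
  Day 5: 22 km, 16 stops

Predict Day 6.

Km: differences are 1, 3, 5, … (increasing by 2 each time), so 6, 7, 10, 15, 22 → 31.
Stops — ×2 each step: 1, 2, 4, 8, 16 → 32.
Combining the parts gives 31 km, 32 stops.

31 km, 32 stops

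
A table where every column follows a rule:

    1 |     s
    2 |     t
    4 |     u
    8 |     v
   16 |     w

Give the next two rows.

First component: ×2 each step, so 1, 2, 4, 8, 16 → 32 → 64.
Letter: letters move forward 1 place in the alphabet; s, t, u, v, w → x → y.
So the next two rows are 32  x and 64  y.

32  x; 64  y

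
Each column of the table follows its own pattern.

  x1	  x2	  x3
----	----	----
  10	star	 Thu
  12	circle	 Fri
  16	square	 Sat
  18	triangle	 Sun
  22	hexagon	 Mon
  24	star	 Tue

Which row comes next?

28  circle  Wed

For the column x1, alternating steps +2, +4, +2, +4, …: 10, 12, 16, 18, 22, 24 → 28.
Column x2: repeats star → circle → square → triangle → hexagon, so star, circle, square, triangle, hexagon, star → circle.
Column x3 — runs through the weekdays Mon→Sun: Thu, Fri, Sat, Sun, Mon, Tue → Wed.
Combining the parts gives 28  circle  Wed.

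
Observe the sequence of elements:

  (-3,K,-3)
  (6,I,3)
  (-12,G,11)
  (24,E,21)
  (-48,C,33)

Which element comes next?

First entry: ×(-2) each step; -3, 6, -12, 24, -48 → 96.
Letter: letters move back 2 places in the alphabet, so K, I, G, E, C → A.
Third entry — differences are 6, 8, 10, … (increasing by 2 each time): -3, 3, 11, 21, 33 → 47.
So the next element is (96,A,47).

(96,A,47)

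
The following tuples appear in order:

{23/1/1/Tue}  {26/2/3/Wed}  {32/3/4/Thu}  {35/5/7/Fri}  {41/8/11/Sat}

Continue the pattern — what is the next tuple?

First value: alternating steps +3, +6, +3, +6, …; 23, 26, 32, 35, 41 → 44.
Second value: each term is the sum of the two before it; 1, 2, 3, 5, 8 → 13.
Third value — each term is the sum of the two before it: 1, 3, 4, 7, 11 → 18.
Day goes Tue, Wed, Thu, Fri, Sat → Sun (runs through the weekdays Mon→Sun).
So the next tuple is {44/13/18/Sun}.

{44/13/18/Sun}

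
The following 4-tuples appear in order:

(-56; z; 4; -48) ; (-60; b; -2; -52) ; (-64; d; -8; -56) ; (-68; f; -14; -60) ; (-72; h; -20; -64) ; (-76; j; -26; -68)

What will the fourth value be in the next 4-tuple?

-72

First value: -56, -60, -64, -68, -72, -76 → -80 (−4 each step).
For the fourth value, always 8 more than the first value: -48, -52, -56, -60, -64, -68 → -72.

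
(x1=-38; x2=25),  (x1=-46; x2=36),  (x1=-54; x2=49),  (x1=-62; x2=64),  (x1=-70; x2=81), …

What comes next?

X1 goes -38, -46, -54, -62, -70 → -78 (−8 each step).
X2 goes 25, 36, 49, 64, 81 → 100 (perfect squares: 5², 6², 7², …).
Putting it together: (x1=-78; x2=100).

(x1=-78; x2=100)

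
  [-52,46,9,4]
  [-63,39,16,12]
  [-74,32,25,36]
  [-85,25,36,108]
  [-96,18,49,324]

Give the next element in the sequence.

[-107,11,64,972]

First entry: −11 each step; -52, -63, -74, -85, -96 → -107.
Second entry: −7 each step; 46, 39, 32, 25, 18 → 11.
Third entry — perfect squares: 3², 4², 5², …: 9, 16, 25, 36, 49 → 64.
Fourth entry — ×3 each step: 4, 12, 36, 108, 324 → 972.
So the next element is [-107,11,64,972].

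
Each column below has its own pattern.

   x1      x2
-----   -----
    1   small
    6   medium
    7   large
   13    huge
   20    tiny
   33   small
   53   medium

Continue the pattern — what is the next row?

86  large

Column x1 goes 1, 6, 7, 13, 20, 33, 53 → 86 (each term is the sum of the two before it).
Column x2 — repeats small → medium → large → huge → tiny: small, medium, large, huge, tiny, small, medium → large.
Putting it together: 86  large.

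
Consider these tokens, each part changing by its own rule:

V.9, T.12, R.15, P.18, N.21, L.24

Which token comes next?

Letter goes V, T, R, P, N, L → J (letters move back 2 places in the alphabet).
Second component — +3 each step: 9, 12, 15, 18, 21, 24 → 27.
Putting it together: J.27.

J.27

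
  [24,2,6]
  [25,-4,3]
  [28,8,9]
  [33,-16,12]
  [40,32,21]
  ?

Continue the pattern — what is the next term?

[49,-64,33]

First coordinate — differences are 1, 3, 5, … (increasing by 2 each time): 24, 25, 28, 33, 40 → 49.
Second coordinate — ×(-2) each step: 2, -4, 8, -16, 32 → -64.
Third coordinate goes 6, 3, 9, 12, 21 → 33 (each term is the sum of the two before it).
Combining the parts gives [49,-64,33].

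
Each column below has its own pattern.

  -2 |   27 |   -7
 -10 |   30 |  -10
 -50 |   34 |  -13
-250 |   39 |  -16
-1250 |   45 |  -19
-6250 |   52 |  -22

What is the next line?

-31250  60  -25

First component goes -2, -10, -50, -250, -1250, -6250 → -31250 (×5 each step).
Second component — differences are 3, 4, 5, … (increasing by 1 each time): 27, 30, 34, 39, 45, 52 → 60.
Third component: −3 each step, so -7, -10, -13, -16, -19, -22 → -25.
So the next line is -31250  60  -25.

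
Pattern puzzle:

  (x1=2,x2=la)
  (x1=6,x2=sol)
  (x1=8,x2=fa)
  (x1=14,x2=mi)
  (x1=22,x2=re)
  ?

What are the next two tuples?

(x1=36,x2=do), (x1=58,x2=ti)

X1: 2, 6, 8, 14, 22 → 36 → 58 (each term is the sum of the two before it).
X2 — runs backward through the solfège scale do→ti: la, sol, fa, mi, re → do → ti.
Putting the parts together: (x1=36,x2=do) and then (x1=58,x2=ti).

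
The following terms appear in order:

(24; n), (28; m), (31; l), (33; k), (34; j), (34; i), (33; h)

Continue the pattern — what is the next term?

(31; g)

First slot: differences are 4, 3, 2, … (decreasing by 1 each time), so 24, 28, 31, 33, 34, 34, 33 → 31.
Letter: n, m, l, k, j, i, h → g (letters move back 1 place in the alphabet).
Putting it together: (31; g).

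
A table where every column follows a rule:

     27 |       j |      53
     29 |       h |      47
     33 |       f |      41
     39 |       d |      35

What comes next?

47  b  29

First component: 27, 29, 33, 39 → 47 (differences are 2, 4, 6, … (increasing by 2 each time)).
Letter — letters move back 2 places in the alphabet: j, h, f, d → b.
Third component — −6 each step: 53, 47, 41, 35 → 29.
Combining the parts gives 47  b  29.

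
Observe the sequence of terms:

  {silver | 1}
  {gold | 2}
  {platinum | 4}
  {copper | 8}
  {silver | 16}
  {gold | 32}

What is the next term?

Metal: repeats silver → gold → platinum → copper, so silver, gold, platinum, copper, silver, gold → platinum.
Second component: ×2 each step; 1, 2, 4, 8, 16, 32 → 64.
So the next term is {platinum | 64}.

{platinum | 64}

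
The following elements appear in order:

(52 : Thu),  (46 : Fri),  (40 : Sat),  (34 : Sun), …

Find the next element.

(28 : Mon)

First slot: −6 each step; 52, 46, 40, 34 → 28.
Day goes Thu, Fri, Sat, Sun → Mon (runs through the weekdays Mon→Sun).
Combining the parts gives (28 : Mon).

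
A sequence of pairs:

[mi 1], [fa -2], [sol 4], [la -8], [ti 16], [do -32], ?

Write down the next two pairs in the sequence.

For the note, runs through the solfège scale do→ti: mi, fa, sol, la, ti, do → re → mi.
Second slot: ×(-2) each step, so 1, -2, 4, -8, 16, -32 → 64 → -128.
Putting the parts together: [re 64] and then [mi -128].

[re 64], [mi -128]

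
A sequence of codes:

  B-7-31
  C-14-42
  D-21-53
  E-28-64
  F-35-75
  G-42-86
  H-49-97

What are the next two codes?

I-56-108 then J-63-119

Letter — letters move forward 1 place in the alphabet: B, C, D, E, F, G, H → I → J.
Second component goes 7, 14, 21, 28, 35, 42, 49 → 56 → 63 (+7 each step).
Third component: +11 each step, so 31, 42, 53, 64, 75, 86, 97 → 108 → 119.
Putting the parts together: I-56-108 and then J-63-119.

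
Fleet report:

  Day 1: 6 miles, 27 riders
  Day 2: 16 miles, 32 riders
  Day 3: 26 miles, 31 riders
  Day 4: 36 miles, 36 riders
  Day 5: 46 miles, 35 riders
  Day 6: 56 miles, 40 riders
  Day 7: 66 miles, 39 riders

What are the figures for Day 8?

76 miles, 44 riders

Miles — +10 each step: 6, 16, 26, 36, 46, 56, 66 → 76.
Riders: alternating steps +5, −1, +5, −1, …; 27, 32, 31, 36, 35, 40, 39 → 44.
Putting it together: 76 miles, 44 riders.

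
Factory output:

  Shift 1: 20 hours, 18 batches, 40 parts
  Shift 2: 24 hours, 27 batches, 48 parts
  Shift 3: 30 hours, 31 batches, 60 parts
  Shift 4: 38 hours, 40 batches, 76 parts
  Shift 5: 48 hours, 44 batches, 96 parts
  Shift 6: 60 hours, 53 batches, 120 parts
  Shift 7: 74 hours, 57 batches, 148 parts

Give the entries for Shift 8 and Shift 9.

90 hours, 66 batches, 180 parts; 108 hours, 70 batches, 216 parts

Hours: 20, 24, 30, 38, 48, 60, 74 → 90 → 108 (differences are 4, 6, 8, … (increasing by 2 each time)).
Batches — alternating steps +9, +4, +9, +4, …: 18, 27, 31, 40, 44, 53, 57 → 66 → 70.
Parts: 40, 48, 60, 76, 96, 120, 148 → 180 → 216 (always 2 × the hours).
So the next two rows are 90 hours, 66 batches, 180 parts and 108 hours, 70 batches, 216 parts.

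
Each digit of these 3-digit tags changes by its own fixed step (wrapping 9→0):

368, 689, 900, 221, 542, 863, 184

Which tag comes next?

405

For the first digit, +3 each step, mod 10: 3, 6, 9, 2, 5, 8, 1 → 4.
Second digit — +2 each step, mod 10: 6, 8, 0, 2, 4, 6, 8 → 0.
Third digit — +1 each step, mod 10: 8, 9, 0, 1, 2, 3, 4 → 5.
Putting it together: 405.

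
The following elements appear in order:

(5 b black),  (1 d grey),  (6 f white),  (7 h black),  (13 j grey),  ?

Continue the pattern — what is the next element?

First entry: each term is the sum of the two before it; 5, 1, 6, 7, 13 → 20.
Letter: letters move forward 2 places in the alphabet; b, d, f, h, j → l.
Shade goes black, grey, white, black, grey → white (repeats black → grey → white).
So the next element is (20 l white).

(20 l white)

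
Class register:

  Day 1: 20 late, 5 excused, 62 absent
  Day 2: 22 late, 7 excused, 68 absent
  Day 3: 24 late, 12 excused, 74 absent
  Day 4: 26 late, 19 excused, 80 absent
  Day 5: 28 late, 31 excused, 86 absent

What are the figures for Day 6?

For the late, +2 each step: 20, 22, 24, 26, 28 → 30.
Excused: 5, 7, 12, 19, 31 → 50 (each term is the sum of the two before it).
Absent goes 62, 68, 74, 80, 86 → 92 (+6 each step).
Putting it together: 30 late, 50 excused, 92 absent.

30 late, 50 excused, 92 absent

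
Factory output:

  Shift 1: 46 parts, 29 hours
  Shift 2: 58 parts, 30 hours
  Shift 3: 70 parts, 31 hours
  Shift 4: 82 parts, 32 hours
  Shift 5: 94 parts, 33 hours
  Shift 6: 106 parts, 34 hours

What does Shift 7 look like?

118 parts, 35 hours

Parts: 46, 58, 70, 82, 94, 106 → 118 (+12 each step).
Hours goes 29, 30, 31, 32, 33, 34 → 35 (+1 each step).
So the next line is 118 parts, 35 hours.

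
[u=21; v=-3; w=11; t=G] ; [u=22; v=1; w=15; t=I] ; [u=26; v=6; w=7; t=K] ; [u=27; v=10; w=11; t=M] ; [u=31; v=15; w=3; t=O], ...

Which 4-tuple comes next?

U: alternating steps +1, +4, +1, +4, …, so 21, 22, 26, 27, 31 → 32.
V goes -3, 1, 6, 10, 15 → 19 (alternating steps +4, +5, +4, +5, …).
W: 11, 15, 7, 11, 3 → 7 (alternating steps +4, −8, +4, −8, …).
T: letters move forward 2 places in the alphabet; G, I, K, M, O → Q.
Putting it together: [u=32; v=19; w=7; t=Q].

[u=32; v=19; w=7; t=Q]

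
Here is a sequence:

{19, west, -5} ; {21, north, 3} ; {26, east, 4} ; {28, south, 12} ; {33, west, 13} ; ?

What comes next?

{35, north, 21}

First entry: 19, 21, 26, 28, 33 → 35 (alternating steps +2, +5, +2, +5, …).
For the direction, repeats west → north → east → south: west, north, east, south, west → north.
Third entry: alternating steps +8, +1, +8, +1, …, so -5, 3, 4, 12, 13 → 21.
Combining the parts gives {35, north, 21}.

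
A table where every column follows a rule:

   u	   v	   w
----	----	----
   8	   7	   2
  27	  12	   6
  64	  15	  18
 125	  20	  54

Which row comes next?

Column u — perfect cubes: 2³, 3³, 4³, …: 8, 27, 64, 125 → 216.
Column v — alternating steps +5, +3, +5, +3, …: 7, 12, 15, 20 → 23.
Column w: 2, 6, 18, 54 → 162 (×3 each step).
Combining the parts gives 216  23  162.

216  23  162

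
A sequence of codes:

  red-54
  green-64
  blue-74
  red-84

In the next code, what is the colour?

green

Colour goes red, green, blue, red → green (repeats red → green → blue).
Second component goes 54, 64, 74, 84 → 94 (+10 each step).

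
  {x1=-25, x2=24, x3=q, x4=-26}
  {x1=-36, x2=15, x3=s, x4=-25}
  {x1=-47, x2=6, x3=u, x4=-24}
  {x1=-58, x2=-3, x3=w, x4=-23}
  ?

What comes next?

For the x1, −11 each step: -25, -36, -47, -58 → -69.
X2: 24, 15, 6, -3 → -12 (−9 each step).
X3: letters move forward 2 places in the alphabet, so q, s, u, w → y.
X4 — +1 each step: -26, -25, -24, -23 → -22.
Putting it together: {x1=-69, x2=-12, x3=y, x4=-22}.

{x1=-69, x2=-12, x3=y, x4=-22}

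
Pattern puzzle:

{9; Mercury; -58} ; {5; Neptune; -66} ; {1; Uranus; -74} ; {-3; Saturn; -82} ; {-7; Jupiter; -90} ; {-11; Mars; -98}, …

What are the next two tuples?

First part: −4 each step, so 9, 5, 1, -3, -7, -11 → -15 → -19.
Planet: Mercury, Neptune, Uranus, Saturn, Jupiter, Mars → Earth → Venus (runs backward through the planets Mercury→Neptune).
Third part: −8 each step; -58, -66, -74, -82, -90, -98 → -106 → -114.
Putting the parts together: {-15; Earth; -106} and then {-19; Venus; -114}.

{-15; Earth; -106}, {-19; Venus; -114}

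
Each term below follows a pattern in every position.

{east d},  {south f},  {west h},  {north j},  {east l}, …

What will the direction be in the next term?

Direction: east, south, west, north, east → south (repeats east → south → west → north).
Letter: d, f, h, j, l → n (letters move forward 2 places in the alphabet).

south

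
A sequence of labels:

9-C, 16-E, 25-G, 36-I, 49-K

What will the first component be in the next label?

First component goes 9, 16, 25, 36, 49 → 64 (perfect squares: 3², 4², 5², …).
Letter: C, E, G, I, K → M (letters move forward 2 places in the alphabet).

64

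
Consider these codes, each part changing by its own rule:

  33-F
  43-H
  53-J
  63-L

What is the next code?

First component — +10 each step: 33, 43, 53, 63 → 73.
Letter: letters move forward 2 places in the alphabet, so F, H, J, L → N.
Combining the parts gives 73-N.

73-N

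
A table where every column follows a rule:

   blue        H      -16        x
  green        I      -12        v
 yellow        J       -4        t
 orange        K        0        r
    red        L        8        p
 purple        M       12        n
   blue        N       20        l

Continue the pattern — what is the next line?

Colour: blue, green, yellow, orange, red, purple, blue → green (repeats blue → green → yellow → orange → red → purple).
For the first letter, letters move forward 1 place in the alphabet: H, I, J, K, L, M, N → O.
Third component: -16, -12, -4, 0, 8, 12, 20 → 24 (alternating steps +4, +8, +4, +8, …).
For the second letter, letters move back 2 places in the alphabet: x, v, t, r, p, n, l → j.
So the next line is green  O  24  j.

green  O  24  j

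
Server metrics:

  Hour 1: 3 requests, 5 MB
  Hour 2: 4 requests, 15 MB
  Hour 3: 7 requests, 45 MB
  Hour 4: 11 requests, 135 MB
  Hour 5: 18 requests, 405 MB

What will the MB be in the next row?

1215

MB: ×3 each step; 5, 15, 45, 135, 405 → 1215.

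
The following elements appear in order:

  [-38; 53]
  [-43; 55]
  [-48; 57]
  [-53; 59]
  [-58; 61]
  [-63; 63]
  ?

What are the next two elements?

First slot: −5 each step; -38, -43, -48, -53, -58, -63 → -68 → -73.
Second slot goes 53, 55, 57, 59, 61, 63 → 65 → 67 (+2 each step).
Putting the parts together: [-68; 65] and then [-73; 67].

[-68; 65], [-73; 67]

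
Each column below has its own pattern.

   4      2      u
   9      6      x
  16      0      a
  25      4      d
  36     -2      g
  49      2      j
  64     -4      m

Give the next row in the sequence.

First component — perfect squares: 2², 3², 4², …: 4, 9, 16, 25, 36, 49, 64 → 81.
Second component: alternating steps +4, −6, +4, −6, …, so 2, 6, 0, 4, -2, 2, -4 → 0.
For the letter, letters move forward 3 places in the alphabet, wrapping Z→A: u, x, a, d, g, j, m → p.
Combining the parts gives 81  0  p.

81  0  p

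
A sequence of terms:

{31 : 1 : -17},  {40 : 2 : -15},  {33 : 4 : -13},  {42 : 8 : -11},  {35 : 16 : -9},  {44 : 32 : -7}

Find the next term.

{37 : 64 : -5}

For the first entry, alternating steps +9, −7, +9, −7, …: 31, 40, 33, 42, 35, 44 → 37.
Second entry: ×2 each step; 1, 2, 4, 8, 16, 32 → 64.
Third entry: -17, -15, -13, -11, -9, -7 → -5 (+2 each step).
So the next term is {37 : 64 : -5}.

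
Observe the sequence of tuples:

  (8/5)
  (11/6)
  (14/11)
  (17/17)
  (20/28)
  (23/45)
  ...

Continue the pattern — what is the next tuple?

For the first entry, +3 each step: 8, 11, 14, 17, 20, 23 → 26.
Second entry goes 5, 6, 11, 17, 28, 45 → 73 (each term is the sum of the two before it).
Putting it together: (26/73).

(26/73)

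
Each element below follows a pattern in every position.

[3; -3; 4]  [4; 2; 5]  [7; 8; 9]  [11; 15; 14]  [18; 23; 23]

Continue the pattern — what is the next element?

First component — each term is the sum of the two before it: 3, 4, 7, 11, 18 → 29.
Second component: differences are 5, 6, 7, … (increasing by 1 each time); -3, 2, 8, 15, 23 → 32.
Third component: each term is the sum of the two before it, so 4, 5, 9, 14, 23 → 37.
So the next element is [29; 32; 37].

[29; 32; 37]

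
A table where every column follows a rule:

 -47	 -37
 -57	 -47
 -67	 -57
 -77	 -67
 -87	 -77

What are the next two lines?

For the first component, −10 each step: -47, -57, -67, -77, -87 → -97 → -107.
For the second component, always 10 more than the first component: -37, -47, -57, -67, -77 → -87 → -97.
So the next two lines are -97  -87 and -107  -97.

-97  -87; -107  -97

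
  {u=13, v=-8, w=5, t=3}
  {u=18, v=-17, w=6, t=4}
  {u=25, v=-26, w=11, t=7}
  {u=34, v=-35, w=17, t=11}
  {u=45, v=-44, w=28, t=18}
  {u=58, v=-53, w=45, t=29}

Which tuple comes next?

U: differences are 5, 7, 9, … (increasing by 2 each time); 13, 18, 25, 34, 45, 58 → 73.
V — −9 each step: -8, -17, -26, -35, -44, -53 → -62.
W: each term is the sum of the two before it; 5, 6, 11, 17, 28, 45 → 73.
T: each term is the sum of the two before it, so 3, 4, 7, 11, 18, 29 → 47.
Putting it together: {u=73, v=-62, w=73, t=47}.

{u=73, v=-62, w=73, t=47}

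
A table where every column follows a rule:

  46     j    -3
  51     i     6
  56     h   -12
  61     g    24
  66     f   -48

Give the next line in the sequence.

71  e  96

First component: +5 each step; 46, 51, 56, 61, 66 → 71.
Letter: letters move back 1 place in the alphabet; j, i, h, g, f → e.
Third component goes -3, 6, -12, 24, -48 → 96 (×(-2) each step).
So the next line is 71  e  96.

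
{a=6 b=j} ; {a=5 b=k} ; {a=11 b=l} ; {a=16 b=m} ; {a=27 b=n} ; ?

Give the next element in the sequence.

A — each term is the sum of the two before it: 6, 5, 11, 16, 27 → 43.
B — letters move forward 1 place in the alphabet: j, k, l, m, n → o.
Combining the parts gives {a=43 b=o}.

{a=43 b=o}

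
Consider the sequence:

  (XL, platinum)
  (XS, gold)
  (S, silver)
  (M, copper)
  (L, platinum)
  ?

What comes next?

(XL, gold)

Size: runs through clothing sizes XS→XL; XL, XS, S, M, L → XL.
Metal — repeats platinum → gold → silver → copper: platinum, gold, silver, copper, platinum → gold.
So the next tuple is (XL, gold).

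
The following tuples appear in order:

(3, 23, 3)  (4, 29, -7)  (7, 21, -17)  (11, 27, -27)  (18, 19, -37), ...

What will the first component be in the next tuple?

First component: each term is the sum of the two before it, so 3, 4, 7, 11, 18 → 29.

29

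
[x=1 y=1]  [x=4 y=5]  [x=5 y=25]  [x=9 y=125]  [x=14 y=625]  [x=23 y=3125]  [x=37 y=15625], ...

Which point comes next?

X: 1, 4, 5, 9, 14, 23, 37 → 60 (each term is the sum of the two before it).
For the y, ×5 each step: 1, 5, 25, 125, 625, 3125, 15625 → 78125.
Combining the parts gives [x=60 y=78125].

[x=60 y=78125]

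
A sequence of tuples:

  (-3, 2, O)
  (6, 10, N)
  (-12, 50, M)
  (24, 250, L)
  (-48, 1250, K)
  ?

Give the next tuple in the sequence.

First value: ×(-2) each step; -3, 6, -12, 24, -48 → 96.
Second value: ×5 each step, so 2, 10, 50, 250, 1250 → 6250.
Letter — letters move back 1 place in the alphabet: O, N, M, L, K → J.
Combining the parts gives (96, 6250, J).

(96, 6250, J)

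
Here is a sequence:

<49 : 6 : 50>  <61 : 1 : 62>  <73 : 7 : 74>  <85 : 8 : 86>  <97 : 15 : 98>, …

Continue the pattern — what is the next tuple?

First slot: +12 each step; 49, 61, 73, 85, 97 → 109.
Second slot: 6, 1, 7, 8, 15 → 23 (each term is the sum of the two before it).
Third slot goes 50, 62, 74, 86, 98 → 110 (always 1 more than the first slot).
So the next tuple is <109 : 23 : 110>.

<109 : 23 : 110>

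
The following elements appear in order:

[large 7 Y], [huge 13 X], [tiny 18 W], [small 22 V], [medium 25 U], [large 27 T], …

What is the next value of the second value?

28

Size — repeats large → huge → tiny → small → medium: large, huge, tiny, small, medium, large → huge.
Second value goes 7, 13, 18, 22, 25, 27 → 28 (differences are 6, 5, 4, … (decreasing by 1 each time)).
Letter goes Y, X, W, V, U, T → S (letters move back 1 place in the alphabet).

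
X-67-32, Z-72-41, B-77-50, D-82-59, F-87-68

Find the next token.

H-92-77

Letter goes X, Z, B, D, F → H (letters move forward 2 places in the alphabet, wrapping Z→A).
Second component — +5 each step: 67, 72, 77, 82, 87 → 92.
Third component: +9 each step; 32, 41, 50, 59, 68 → 77.
So the next token is H-92-77.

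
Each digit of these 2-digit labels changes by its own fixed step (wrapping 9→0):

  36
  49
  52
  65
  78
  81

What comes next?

First digit: 3, 4, 5, 6, 7, 8 → 9 (+1 each step, mod 10).
Second digit: +3 each step, mod 10, so 6, 9, 2, 5, 8, 1 → 4.
Putting it together: 94.

94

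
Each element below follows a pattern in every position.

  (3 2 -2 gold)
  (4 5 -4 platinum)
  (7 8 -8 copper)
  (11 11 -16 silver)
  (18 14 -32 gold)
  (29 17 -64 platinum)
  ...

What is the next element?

(47 20 -128 copper)

First slot: each term is the sum of the two before it, so 3, 4, 7, 11, 18, 29 → 47.
Second slot: +3 each step; 2, 5, 8, 11, 14, 17 → 20.
Third slot — ×2 each step: -2, -4, -8, -16, -32, -64 → -128.
Metal: gold, platinum, copper, silver, gold, platinum → copper (repeats gold → platinum → copper → silver).
Putting it together: (47 20 -128 copper).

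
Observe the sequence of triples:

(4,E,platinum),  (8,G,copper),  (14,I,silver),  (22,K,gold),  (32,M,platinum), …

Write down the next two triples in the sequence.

(44,O,copper), (58,Q,silver)

First slot: differences are 4, 6, 8, … (increasing by 2 each time), so 4, 8, 14, 22, 32 → 44 → 58.
Letter: letters move forward 2 places in the alphabet, so E, G, I, K, M → O → Q.
Metal: platinum, copper, silver, gold, platinum → copper → silver (repeats platinum → copper → silver → gold).
So the next two triples are (44,O,copper) and (58,Q,silver).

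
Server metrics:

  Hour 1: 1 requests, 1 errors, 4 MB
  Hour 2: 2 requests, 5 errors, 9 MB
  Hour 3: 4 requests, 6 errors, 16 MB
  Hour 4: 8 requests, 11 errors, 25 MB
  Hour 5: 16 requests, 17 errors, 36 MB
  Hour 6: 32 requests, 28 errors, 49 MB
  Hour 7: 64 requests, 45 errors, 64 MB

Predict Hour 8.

128 requests, 73 errors, 81 MB

For the requests, ×2 each step: 1, 2, 4, 8, 16, 32, 64 → 128.
Errors: each term is the sum of the two before it; 1, 5, 6, 11, 17, 28, 45 → 73.
For the MB, perfect squares: 2², 3², 4², …: 4, 9, 16, 25, 36, 49, 64 → 81.
So the next record is 128 requests, 73 errors, 81 MB.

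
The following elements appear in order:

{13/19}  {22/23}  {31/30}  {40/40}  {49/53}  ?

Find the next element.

{58/69}

First component — +9 each step: 13, 22, 31, 40, 49 → 58.
Second component: differences are 4, 7, 10, … (increasing by 3 each time), so 19, 23, 30, 40, 53 → 69.
So the next element is {58/69}.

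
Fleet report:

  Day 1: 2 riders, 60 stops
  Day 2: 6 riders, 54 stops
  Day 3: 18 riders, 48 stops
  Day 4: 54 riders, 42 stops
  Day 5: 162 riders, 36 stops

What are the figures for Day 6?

Riders: ×3 each step; 2, 6, 18, 54, 162 → 486.
Stops: 60, 54, 48, 42, 36 → 30 (−6 each step).
So the next record is 486 riders, 30 stops.

486 riders, 30 stops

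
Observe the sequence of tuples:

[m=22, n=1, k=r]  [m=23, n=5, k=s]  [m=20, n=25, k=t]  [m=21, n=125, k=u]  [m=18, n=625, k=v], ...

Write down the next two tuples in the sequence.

[m=19, n=3125, k=w], [m=16, n=15625, k=x]

M: alternating steps +1, −3, +1, −3, …, so 22, 23, 20, 21, 18 → 19 → 16.
For the n, ×5 each step: 1, 5, 25, 125, 625 → 3125 → 15625.
K: letters move forward 1 place in the alphabet, so r, s, t, u, v → w → x.
So the next two tuples are [m=19, n=3125, k=w] and [m=16, n=15625, k=x].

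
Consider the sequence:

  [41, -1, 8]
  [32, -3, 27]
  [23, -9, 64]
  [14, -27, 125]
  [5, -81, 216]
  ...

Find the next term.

First component goes 41, 32, 23, 14, 5 → -4 (−9 each step).
Second component — ×3 each step: -1, -3, -9, -27, -81 → -243.
Third component goes 8, 27, 64, 125, 216 → 343 (perfect cubes: 2³, 3³, 4³, …).
Putting it together: [-4, -243, 343].

[-4, -243, 343]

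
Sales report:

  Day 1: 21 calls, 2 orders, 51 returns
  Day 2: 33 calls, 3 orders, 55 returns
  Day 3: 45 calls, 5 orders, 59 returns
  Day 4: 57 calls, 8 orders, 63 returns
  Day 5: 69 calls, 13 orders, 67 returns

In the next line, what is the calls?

Calls: +12 each step, so 21, 33, 45, 57, 69 → 81.
For the orders, each term is the sum of the two before it: 2, 3, 5, 8, 13 → 21.
Returns: +4 each step; 51, 55, 59, 63, 67 → 71.

81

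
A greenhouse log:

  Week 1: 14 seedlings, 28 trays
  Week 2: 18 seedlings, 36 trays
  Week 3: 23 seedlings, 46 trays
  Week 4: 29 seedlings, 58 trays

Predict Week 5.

Seedlings: differences are 4, 5, 6, … (increasing by 1 each time), so 14, 18, 23, 29 → 36.
Trays: always 2 × the seedlings; 28, 36, 46, 58 → 72.
So the next record is 36 seedlings, 72 trays.

36 seedlings, 72 trays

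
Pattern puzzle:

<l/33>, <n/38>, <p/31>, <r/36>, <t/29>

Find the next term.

<v/34>

For the letter, letters move forward 2 places in the alphabet: l, n, p, r, t → v.
Second value: alternating steps +5, −7, +5, −7, …; 33, 38, 31, 36, 29 → 34.
Putting it together: <v/34>.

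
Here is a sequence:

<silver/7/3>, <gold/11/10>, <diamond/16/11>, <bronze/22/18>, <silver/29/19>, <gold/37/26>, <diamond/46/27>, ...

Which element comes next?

Rank: repeats silver → gold → diamond → bronze, so silver, gold, diamond, bronze, silver, gold, diamond → bronze.
Second value goes 7, 11, 16, 22, 29, 37, 46 → 56 (differences are 4, 5, 6, … (increasing by 1 each time)).
Third value: 3, 10, 11, 18, 19, 26, 27 → 34 (alternating steps +7, +1, +7, +1, …).
Combining the parts gives <bronze/56/34>.

<bronze/56/34>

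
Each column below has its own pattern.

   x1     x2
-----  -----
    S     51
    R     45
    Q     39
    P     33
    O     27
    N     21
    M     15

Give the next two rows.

L  9; K  3

Column x1: letters move back 1 place in the alphabet; S, R, Q, P, O, N, M → L → K.
For the column x2, −6 each step: 51, 45, 39, 33, 27, 21, 15 → 9 → 3.
Putting the parts together: L  9 and then K  3.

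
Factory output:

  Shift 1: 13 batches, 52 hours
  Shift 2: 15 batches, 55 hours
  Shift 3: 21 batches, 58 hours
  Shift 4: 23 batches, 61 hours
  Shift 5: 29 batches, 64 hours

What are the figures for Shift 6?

31 batches, 67 hours

Batches goes 13, 15, 21, 23, 29 → 31 (alternating steps +2, +6, +2, +6, …).
Hours: 52, 55, 58, 61, 64 → 67 (+3 each step).
Combining the parts gives 31 batches, 67 hours.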